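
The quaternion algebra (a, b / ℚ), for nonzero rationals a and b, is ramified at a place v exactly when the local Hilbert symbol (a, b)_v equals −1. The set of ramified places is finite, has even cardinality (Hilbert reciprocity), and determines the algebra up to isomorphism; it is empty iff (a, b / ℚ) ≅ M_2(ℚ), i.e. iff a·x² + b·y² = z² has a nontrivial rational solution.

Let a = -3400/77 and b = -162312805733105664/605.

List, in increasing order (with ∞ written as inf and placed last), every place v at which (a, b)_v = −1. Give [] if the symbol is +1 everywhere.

Mod squares: a ≡ -2618, b ≡ -6630. Check v ∈ {∞, 2, 3, 5, 7, 11, 13, 17}.
v=∞: -2618 < 0 and -6630 < 0  ⇒  (a,b)_∞ = -1.
v=17: a=17^1·(≡8), b=17^1·(≡1) mod 17; (8|17)=+1, (1|17)=+1; (−1)^{1·1·8}·(+1)^1·(+1)^1 = +1.
v=3: a=3^0·(≡1), b=3^5·(≡1) mod 3; (1|3)=+1, (1|3)=+1; (−1)^{0·5·1}·(+1)^5·(+1)^0 = +1.
v=5: a=5^2·(≡2), b=5^-1·(≡1) mod 5; (2|5)=-1, (1|5)=+1; (−1)^{2·-1·2}·(-1)^-1·(+1)^2 = -1.
v=11: a=11^-1·(≡3), b=11^-2·(≡9) mod 11; (3|11)=+1, (9|11)=+1; (−1)^{-1·-2·5}·(+1)^-2·(+1)^-1 = +1.
v=7: a=7^-1·(≡4), b=7^8·(≡3) mod 7; (4|7)=+1, (3|7)=-1; (−1)^{-1·8·3}·(+1)^8·(-1)^-1 = -1.
v=13: a=13^0·(≡7), b=13^1·(≡3) mod 13; (7|13)=-1, (3|13)=+1; (−1)^{0·1·6}·(-1)^1·(+1)^0 = -1.
v=2: v_2(a)=3, v_2(b)=19; units ≡ 3, 5 (mod 8); ε·ε+αω+βω = 1·0+3·1+19·1 ≡ 0  ⇒  (a,b)_2 = +1.
(-2618, -6630 / ℚ) ramifies at {5, 7, 13, ∞}: a division algebra.

[5, 7, 13, inf]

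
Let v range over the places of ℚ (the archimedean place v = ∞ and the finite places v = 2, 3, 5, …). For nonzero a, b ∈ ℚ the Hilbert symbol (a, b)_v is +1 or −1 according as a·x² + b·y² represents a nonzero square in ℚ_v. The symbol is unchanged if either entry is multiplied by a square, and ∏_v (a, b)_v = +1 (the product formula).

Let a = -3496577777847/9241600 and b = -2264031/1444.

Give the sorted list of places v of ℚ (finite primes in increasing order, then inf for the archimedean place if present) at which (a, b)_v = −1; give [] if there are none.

(a, b) ≡ (-7, -231) mod (ℚ^×)²; places V = {2, 3, 5, 7, 11, 19, 59, ∞}.
(a,b)_5: α=-2, u≡2; β=0, v≡1 (mod 5); (2|5)=-1, (1|5)=+1; sign (−1)^0·-1^0·+1^-2 = +1.
(a,b)_11: α=6, u≡5; β=3, v≡5 (mod 11); (5|11)=+1, (5|11)=+1; sign (−1)^0·+1^3·+1^6 = +1.
(a,b)_3: α=4, u≡2; β=5, v≡1 (mod 3); (2|3)=-1, (1|3)=+1; sign (−1)^0·-1^5·+1^4 = -1.
(a,b)_∞: sgn(-7)=−, sgn(-231)=−, so -1.
(a,b)_19: α=-2, u≡18; β=-2, v≡7 (mod 19); (18|19)=-1, (7|19)=+1; sign (−1)^0·-1^-2·+1^-2 = +1.
(a,b)_2: α=-10, β=-2; u≡1, v≡1 (mod 8); ε(u)ε(v)=0·0, αω(v)=-10·0, βω(u)=-2·0; sum ≡ 0  ⇒  +1.
(a,b)_7: α=1, u≡5; β=1, v≡1 (mod 7); (5|7)=-1, (1|7)=+1; sign (−1)^1·-1^1·+1^1 = +1.
(a,b)_59: α=2, u≡40; β=0, v≡16 (mod 59); (40|59)=-1, (16|59)=+1; sign (−1)^0·-1^0·+1^2 = +1.
|Ram(-7, -231)| = 2, even; anisotropic at {3, ∞}.

[3, inf]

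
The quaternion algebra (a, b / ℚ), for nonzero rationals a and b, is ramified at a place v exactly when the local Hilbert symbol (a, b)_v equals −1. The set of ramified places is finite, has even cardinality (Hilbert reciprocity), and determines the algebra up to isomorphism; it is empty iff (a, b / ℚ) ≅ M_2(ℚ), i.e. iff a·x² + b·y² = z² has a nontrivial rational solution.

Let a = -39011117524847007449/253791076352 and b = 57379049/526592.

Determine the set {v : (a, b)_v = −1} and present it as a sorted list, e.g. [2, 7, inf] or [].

(a, b) ≡ (-82, 697) mod (ℚ^×)²; places V = {2, 7, 11, 13, 17, 23, 41, ∞}.
(a,b)_41: α=3, u≡18; β=1, v≡38 (mod 41); (18|41)=+1, (38|41)=-1; sign (−1)^0·+1^1·-1^3 = -1.
(a,b)_2: α=-15, β=-8; u≡7, v≡1 (mod 8); ε(u)ε(v)=1·0, αω(v)=-15·0, βω(u)=-8·0; sum ≡ 0  ⇒  +1.
(a,b)_23: α=-2, u≡17; β=0, v≡14 (mod 23); (17|23)=-1, (14|23)=-1; sign (−1)^0·-1^0·-1^-2 = +1.
(a,b)_17: α=2, u≡14; β=-1, v≡10 (mod 17); (14|17)=-1, (10|17)=-1; sign (−1)^0·-1^-1·-1^2 = -1.
(a,b)_∞: sgn(-82)=−, sgn(697)=+, so +1.
(a,b)_13: α=8, u≡12; β=4, v≡7 (mod 13); (12|13)=+1, (7|13)=-1; sign (−1)^0·+1^4·-1^8 = +1.
(a,b)_7: α=4, u≡1; β=2, v≡2 (mod 7); (1|7)=+1, (2|7)=+1; sign (−1)^0·+1^2·+1^4 = +1.
(a,b)_11: α=-4, u≡8; β=-2, v≡5 (mod 11); (8|11)=-1, (5|11)=+1; sign (−1)^0·-1^-2·+1^-4 = +1.
(-82, 697 / ℚ) ramifies at {17, 41}: a division algebra.

[17, 41]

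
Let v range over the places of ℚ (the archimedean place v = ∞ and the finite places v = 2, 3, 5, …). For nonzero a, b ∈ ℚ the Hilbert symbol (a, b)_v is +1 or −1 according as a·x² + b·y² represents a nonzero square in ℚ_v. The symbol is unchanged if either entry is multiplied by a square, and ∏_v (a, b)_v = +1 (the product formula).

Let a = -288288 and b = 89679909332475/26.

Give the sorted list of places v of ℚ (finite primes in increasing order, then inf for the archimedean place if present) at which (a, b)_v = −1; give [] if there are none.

[2, 11, 13, 19]

Mod squares: a ≡ -2002, b ≡ 494. Check v ∈ {∞, 2, 3, 5, 7, 11, 13, 19}.
v=7: a=7^1·(≡4), b=7^2·(≡1) mod 7; (4|7)=+1, (1|7)=+1; (−1)^{1·2·3}·(+1)^2·(+1)^1 = +1.
v=∞: -2002 < 0 and 494 > 0  ⇒  (a,b)_∞ = +1.
v=13: a=13^1·(≡2), b=13^-1·(≡10) mod 13; (2|13)=-1, (10|13)=+1; (−1)^{1·-1·6}·(-1)^-1·(+1)^1 = -1.
v=2: v_2(a)=5, v_2(b)=-1; units ≡ 7, 7 (mod 8); ε·ε+αω+βω = 1·1+5·0+-1·0 ≡ 1  ⇒  (a,b)_2 = -1.
v=5: a=5^0·(≡2), b=5^2·(≡4) mod 5; (2|5)=-1, (4|5)=+1; (−1)^{0·2·2}·(-1)^2·(+1)^0 = +1.
v=3: a=3^2·(≡2), b=3^6·(≡2) mod 3; (2|3)=-1, (2|3)=-1; (−1)^{2·6·1}·(-1)^6·(-1)^2 = +1.
v=19: a=19^0·(≡18), b=19^3·(≡4) mod 19; (18|19)=-1, (4|19)=+1; (−1)^{0·3·9}·(-1)^3·(+1)^0 = -1.
v=11: a=11^1·(≡5), b=11^4·(≡7) mod 11; (5|11)=+1, (7|11)=-1; (−1)^{1·4·5}·(+1)^4·(-1)^1 = -1.
(-2002, 494 / ℚ) ramifies at {2, 11, 13, 19}: a division algebra.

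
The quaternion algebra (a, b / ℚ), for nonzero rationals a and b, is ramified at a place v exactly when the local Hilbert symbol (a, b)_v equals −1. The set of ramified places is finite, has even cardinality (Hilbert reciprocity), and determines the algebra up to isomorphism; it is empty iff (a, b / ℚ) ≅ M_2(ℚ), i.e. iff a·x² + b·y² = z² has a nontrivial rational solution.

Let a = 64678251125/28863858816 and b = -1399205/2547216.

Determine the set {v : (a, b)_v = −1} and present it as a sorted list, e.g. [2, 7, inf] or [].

(a, b) ≡ (570, -5) mod (ℚ^×)²; places V = {2, 3, 5, 7, 13, 17, 19, 23, 43, ∞}.
(a,b)_17: α=-2, u≡9; β=0, v≡12 (mod 17); (9|17)=+1, (12|17)=-1; sign (−1)^0·+1^0·-1^-2 = +1.
(a,b)_13: α=-2, u≡7; β=0, v≡7 (mod 13); (7|13)=-1, (7|13)=-1; sign (−1)^0·-1^0·-1^-2 = +1.
(a,b)_7: α=0, u≡6; β=-2, v≡2 (mod 7); (6|7)=-1, (2|7)=+1; sign (−1)^0·-1^-2·+1^0 = +1.
(a,b)_23: α=4, u≡3; β=4, v≡13 (mod 23); (3|23)=+1, (13|23)=+1; sign (−1)^0·+1^4·+1^4 = +1.
(a,b)_43: α=2, u≡17; β=0, v≡35 (mod 43); (17|43)=+1, (35|43)=+1; sign (−1)^0·+1^0·+1^2 = +1.
(a,b)_3: α=-5, u≡1; β=-2, v≡1 (mod 3); (1|3)=+1, (1|3)=+1; sign (−1)^0·+1^-2·+1^-5 = +1.
(a,b)_19: α=-1, u≡16; β=-2, v≡18 (mod 19); (16|19)=+1, (18|19)=-1; sign (−1)^0·+1^-2·-1^-1 = -1.
(a,b)_5: α=3, u≡4; β=1, v≡4 (mod 5); (4|5)=+1, (4|5)=+1; sign (−1)^0·+1^1·+1^3 = +1.
(a,b)_2: α=-7, β=-4; u≡5, v≡3 (mod 8); ε(u)ε(v)=0·1, αω(v)=-7·1, βω(u)=-4·1; sum ≡ 1  ⇒  -1.
(a,b)_∞: sgn(570)=+, sgn(-5)=−, so +1.
|Ram(570, -5)| = 2, even; anisotropic at {2, 19}.

[2, 19]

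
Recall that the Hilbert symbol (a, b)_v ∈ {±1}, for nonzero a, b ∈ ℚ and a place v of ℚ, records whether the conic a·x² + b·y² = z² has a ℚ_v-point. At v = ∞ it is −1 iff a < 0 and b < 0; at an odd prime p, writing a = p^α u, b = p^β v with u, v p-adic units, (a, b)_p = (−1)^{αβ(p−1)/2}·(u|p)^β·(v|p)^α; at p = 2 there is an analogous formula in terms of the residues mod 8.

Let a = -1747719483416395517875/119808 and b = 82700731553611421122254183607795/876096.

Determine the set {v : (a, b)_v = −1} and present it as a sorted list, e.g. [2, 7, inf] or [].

[13, 23]

(a, b) ≡ (-1495, 2978155) mod (ℚ^×)²; places V = {2, 3, 5, 7, 11, 13, 17, 19, 23, 29, 47, ∞}.
(a,b)_7: α=2, u≡5; β=0, v≡6 (mod 7); (5|7)=-1, (6|7)=-1; sign (−1)^0·-1^0·-1^2 = +1.
(a,b)_13: α=-1, u≡2; β=-2, v≡8 (mod 13); (2|13)=-1, (8|13)=-1; sign (−1)^0·-1^-2·-1^-1 = -1.
(a,b)_29: α=2, u≡6; β=3, v≡13 (mod 29); (6|29)=+1, (13|29)=+1; sign (−1)^0·+1^3·+1^2 = +1.
(a,b)_11: α=2, u≡3; β=6, v≡5 (mod 11); (3|11)=+1, (5|11)=+1; sign (−1)^0·+1^6·+1^2 = +1.
(a,b)_2: α=-10, β=-6; u≡1, v≡3 (mod 8); ε(u)ε(v)=0·1, αω(v)=-10·1, βω(u)=-6·0; sum ≡ 0  ⇒  +1.
(a,b)_3: α=-2, u≡2; β=-4, v≡1 (mod 3); (2|3)=-1, (1|3)=+1; sign (−1)^0·-1^-4·+1^-2 = +1.
(a,b)_47: α=2, u≡34; β=3, v≡42 (mod 47); (34|47)=+1, (42|47)=+1; sign (−1)^0·+1^3·+1^2 = +1.
(a,b)_5: α=3, u≡4; β=1, v≡4 (mod 5); (4|5)=+1, (4|5)=+1; sign (−1)^0·+1^1·+1^3 = +1.
(a,b)_19: α=2, u≡4; β=3, v≡2 (mod 19); (4|19)=+1, (2|19)=-1; sign (−1)^0·+1^3·-1^2 = +1.
(a,b)_17: α=2, u≡13; β=4, v≡11 (mod 17); (13|17)=+1, (11|17)=-1; sign (−1)^0·+1^4·-1^2 = +1.
(a,b)_23: α=3, u≡6; β=5, v≡18 (mod 23); (6|23)=+1, (18|23)=+1; sign (−1)^1·+1^5·+1^3 = -1.
(a,b)_∞: sgn(-1495)=−, sgn(2978155)=+, so +1.
|Ram(-1495, 2978155)| = 2, even; anisotropic at {13, 23}.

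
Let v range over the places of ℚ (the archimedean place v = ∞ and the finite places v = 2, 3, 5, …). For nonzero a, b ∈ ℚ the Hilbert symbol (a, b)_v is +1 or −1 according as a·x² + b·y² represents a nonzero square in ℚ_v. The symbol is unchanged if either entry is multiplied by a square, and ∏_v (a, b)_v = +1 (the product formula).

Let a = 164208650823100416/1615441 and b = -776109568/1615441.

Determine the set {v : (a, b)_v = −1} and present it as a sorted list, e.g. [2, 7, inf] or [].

[2, 3, 17, 19]

(a, b) ≡ (25194, -8398) mod (ℚ^×)²; places V = {2, 3, 13, 17, 19, 31, 41, ∞}.
(a,b)_41: α=-2, u≡36; β=-2, v≡19 (mod 41); (36|41)=+1, (19|41)=-1; sign (−1)^0·+1^-2·-1^-2 = +1.
(a,b)_31: α=-2, u≡13; β=-2, v≡11 (mod 31); (13|31)=-1, (11|31)=-1; sign (−1)^0·-1^-2·-1^-2 = +1.
(a,b)_3: α=1, u≡1; β=0, v≡2 (mod 3); (1|3)=+1, (2|3)=-1; sign (−1)^0·+1^0·-1^1 = -1.
(a,b)_∞: sgn(25194)=+, sgn(-8398)=−, so +1.
(a,b)_13: α=3, u≡4; β=1, v≡1 (mod 13); (4|13)=+1, (1|13)=+1; sign (−1)^0·+1^1·+1^3 = +1.
(a,b)_17: α=3, u≡5; β=1, v≡4 (mod 17); (5|17)=-1, (4|17)=+1; sign (−1)^0·-1^1·+1^3 = -1.
(a,b)_19: α=5, u≡3; β=3, v≡3 (mod 19); (3|19)=-1, (3|19)=-1; sign (−1)^1·-1^3·-1^5 = -1.
(a,b)_2: α=11, β=9; u≡5, v≡1 (mod 8); ε(u)ε(v)=0·0, αω(v)=11·0, βω(u)=9·1; sum ≡ 1  ⇒  -1.
Ram(25194, -8398) = {2, 3, 17, 19}; no ℚ_2-point on the conic.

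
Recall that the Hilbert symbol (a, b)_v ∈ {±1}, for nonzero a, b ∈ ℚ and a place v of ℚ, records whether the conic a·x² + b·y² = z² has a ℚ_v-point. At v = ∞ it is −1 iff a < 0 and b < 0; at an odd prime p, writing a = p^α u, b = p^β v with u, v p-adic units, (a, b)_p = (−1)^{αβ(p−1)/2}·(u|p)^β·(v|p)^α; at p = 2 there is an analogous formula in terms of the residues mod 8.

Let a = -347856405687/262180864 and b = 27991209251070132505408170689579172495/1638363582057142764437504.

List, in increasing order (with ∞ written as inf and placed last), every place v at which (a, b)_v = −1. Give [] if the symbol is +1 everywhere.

[5, 19]

Mod squares: a ≡ -7, b ≡ 1045. Check v ∈ {∞, 2, 3, 5, 7, 11, 17, 19, 23, 31, 47}.
v=31: a=31^2·(≡30), b=31^6·(≡30) mod 31; (30|31)=-1, (30|31)=-1; (−1)^{2·6·15}·(-1)^6·(-1)^2 = +1.
v=19: a=19^0·(≡8), b=19^1·(≡5) mod 19; (8|19)=-1, (5|19)=+1; (−1)^{0·1·9}·(-1)^1·(+1)^0 = -1.
v=5: a=5^0·(≡2), b=5^1·(≡1) mod 5; (2|5)=-1, (1|5)=+1; (−1)^{0·1·2}·(-1)^1·(+1)^0 = -1.
v=47: a=47^2·(≡22), b=47^6·(≡19) mod 47; (22|47)=-1, (19|47)=-1; (−1)^{2·6·23}·(-1)^6·(-1)^2 = +1.
v=∞: -7 < 0 and 1045 > 0  ⇒  (a,b)_∞ = +1.
v=7: a=7^1·(≡6), b=7^4·(≡2) mod 7; (6|7)=-1, (2|7)=+1; (−1)^{1·4·3}·(-1)^4·(+1)^1 = +1.
v=23: a=23^-2·(≡18), b=23^-6·(≡10) mod 23; (18|23)=+1, (10|23)=-1; (−1)^{-2·-6·11}·(+1)^-6·(-1)^-2 = +1.
v=2: v_2(a)=-12, v_2(b)=-36; units ≡ 1, 5 (mod 8); ε·ε+αω+βω = 0·0+-12·1+-36·0 ≡ 0  ⇒  (a,b)_2 = +1.
v=11: a=11^-2·(≡3), b=11^-5·(≡8) mod 11; (3|11)=+1, (8|11)=-1; (−1)^{-2·-5·5}·(+1)^-5·(-1)^-2 = +1.
v=3: a=3^4·(≡2), b=3^12·(≡1) mod 3; (2|3)=-1, (1|3)=+1; (−1)^{4·12·1}·(-1)^12·(+1)^4 = +1.
v=17: a=17^2·(≡12), b=17^6·(≡13) mod 17; (12|17)=-1, (13|17)=+1; (−1)^{2·6·8}·(-1)^6·(+1)^2 = +1.
|Ram(-7, 1045)| = 2, even; anisotropic at {5, 19}.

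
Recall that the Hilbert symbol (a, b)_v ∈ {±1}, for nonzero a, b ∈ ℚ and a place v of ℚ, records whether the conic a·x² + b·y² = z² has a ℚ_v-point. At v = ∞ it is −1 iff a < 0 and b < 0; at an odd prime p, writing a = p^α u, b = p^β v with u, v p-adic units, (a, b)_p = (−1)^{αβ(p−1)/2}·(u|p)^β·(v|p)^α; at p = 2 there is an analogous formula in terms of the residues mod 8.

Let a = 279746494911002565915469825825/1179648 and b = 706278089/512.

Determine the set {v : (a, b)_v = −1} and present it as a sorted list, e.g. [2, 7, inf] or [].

(a, b) ≡ (101087714, 32338) mod (ℚ^×)²; places V = {2, 3, 5, 7, 11, 13, 17, 19, 23, 31, 37, 41, ∞}.
(a,b)_7: α=3, u≡1; β=0, v≡6 (mod 7); (1|7)=+1, (6|7)=-1; sign (−1)^0·+1^0·-1^3 = -1.
(a,b)_11: α=2, u≡7; β=2, v≡4 (mod 11); (7|11)=-1, (4|11)=+1; sign (−1)^0·-1^2·+1^2 = +1.
(a,b)_23: α=3, u≡6; β=1, v≡1 (mod 23); (6|23)=+1, (1|23)=+1; sign (−1)^1·+1^1·+1^3 = -1.
(a,b)_2: α=-17, β=-9; u≡1, v≡1 (mod 8); ε(u)ε(v)=0·0, αω(v)=-17·0, βω(u)=-9·0; sum ≡ 0  ⇒  +1.
(a,b)_31: α=1, u≡1; β=0, v≡10 (mod 31); (1|31)=+1, (10|31)=+1; sign (−1)^0·+1^0·+1^1 = +1.
(a,b)_41: α=1, u≡35; β=0, v≡12 (mod 41); (35|41)=-1, (12|41)=-1; sign (−1)^0·-1^0·-1^1 = -1.
(a,b)_5: α=2, u≡1; β=0, v≡2 (mod 5); (1|5)=+1, (2|5)=-1; sign (−1)^0·+1^0·-1^2 = +1.
(a,b)_17: α=2, u≡16; β=0, v≡8 (mod 17); (16|17)=+1, (8|17)=+1; sign (−1)^0·+1^0·+1^2 = +1.
(a,b)_13: α=1, u≡6; β=0, v≡2 (mod 13); (6|13)=-1, (2|13)=-1; sign (−1)^0·-1^0·-1^1 = -1.
(a,b)_3: α=-2, u≡2; β=0, v≡1 (mod 3); (2|3)=-1, (1|3)=+1; sign (−1)^0·-1^0·+1^-2 = +1.
(a,b)_∞: sgn(101087714)=+, sgn(32338)=+, so +1.
(a,b)_37: α=4, u≡24; β=1, v≡6 (mod 37); (24|37)=-1, (6|37)=-1; sign (−1)^0·-1^1·-1^4 = -1.
(a,b)_19: α=5, u≡1; β=3, v≡9 (mod 19); (1|19)=+1, (9|19)=+1; sign (−1)^1·+1^3·+1^5 = -1.
Ram(101087714, 32338) = {7, 13, 19, 23, 37, 41}; no ℚ_7-point on the conic.

[7, 13, 19, 23, 37, 41]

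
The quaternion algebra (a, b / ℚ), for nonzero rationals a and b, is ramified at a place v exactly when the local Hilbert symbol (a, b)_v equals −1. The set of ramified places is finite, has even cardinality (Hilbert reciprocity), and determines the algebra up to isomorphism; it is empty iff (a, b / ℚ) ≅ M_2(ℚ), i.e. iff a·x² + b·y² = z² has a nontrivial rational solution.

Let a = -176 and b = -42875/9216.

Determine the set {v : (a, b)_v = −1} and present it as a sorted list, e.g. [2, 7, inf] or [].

(a, b) ≡ (-11, -35) mod (ℚ^×)²; places V = {2, 3, 5, 7, 11, ∞}.
(a,b)_7: α=0, u≡6; β=3, v≡2 (mod 7); (6|7)=-1, (2|7)=+1; sign (−1)^0·-1^3·+1^0 = -1.
(a,b)_2: α=4, β=-10; u≡5, v≡5 (mod 8); ε(u)ε(v)=0·0, αω(v)=4·1, βω(u)=-10·1; sum ≡ 0  ⇒  +1.
(a,b)_∞: sgn(-11)=−, sgn(-35)=−, so -1.
(a,b)_11: α=1, u≡6; β=0, v≡4 (mod 11); (6|11)=-1, (4|11)=+1; sign (−1)^0·-1^0·+1^1 = +1.
(a,b)_3: α=0, u≡1; β=-2, v≡1 (mod 3); (1|3)=+1, (1|3)=+1; sign (−1)^0·+1^-2·+1^0 = +1.
(a,b)_5: α=0, u≡4; β=3, v≡2 (mod 5); (4|5)=+1, (2|5)=-1; sign (−1)^0·+1^3·-1^0 = +1.
|Ram(-11, -35)| = 2, even; anisotropic at {7, ∞}.

[7, inf]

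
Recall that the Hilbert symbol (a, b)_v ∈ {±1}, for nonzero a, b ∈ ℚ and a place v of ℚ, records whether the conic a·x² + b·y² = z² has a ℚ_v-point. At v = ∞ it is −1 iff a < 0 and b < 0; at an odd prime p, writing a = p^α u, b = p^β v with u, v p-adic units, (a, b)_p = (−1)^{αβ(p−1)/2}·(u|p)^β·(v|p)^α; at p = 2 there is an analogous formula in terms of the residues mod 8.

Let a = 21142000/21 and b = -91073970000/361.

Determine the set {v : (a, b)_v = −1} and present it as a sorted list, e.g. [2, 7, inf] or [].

[2, 3, 5, 13]

(a, b) ≡ (1155, -13) mod (ℚ^×)²; places V = {2, 3, 5, 7, 11, 13, 19, 31, ∞}.
(a,b)_19: α=0, u≡8; β=-2, v≡17 (mod 19); (8|19)=-1, (17|19)=+1; sign (−1)^0·-1^-2·+1^0 = +1.
(a,b)_31: α=2, u≡1; β=2, v≡5 (mod 31); (1|31)=+1, (5|31)=+1; sign (−1)^0·+1^2·+1^2 = +1.
(a,b)_3: α=-1, u≡1; β=6, v≡2 (mod 3); (1|3)=+1, (2|3)=-1; sign (−1)^0·+1^6·-1^-1 = -1.
(a,b)_∞: sgn(1155)=+, sgn(-13)=−, so +1.
(a,b)_7: α=-1, u≡4; β=0, v≡2 (mod 7); (4|7)=+1, (2|7)=+1; sign (−1)^0·+1^0·+1^-1 = +1.
(a,b)_13: α=0, u≡6; β=1, v≡12 (mod 13); (6|13)=-1, (12|13)=+1; sign (−1)^0·-1^1·+1^0 = -1.
(a,b)_5: α=3, u≡1; β=4, v≡3 (mod 5); (1|5)=+1, (3|5)=-1; sign (−1)^0·+1^4·-1^3 = -1.
(a,b)_2: α=4, β=4; u≡3, v≡3 (mod 8); ε(u)ε(v)=1·1, αω(v)=4·1, βω(u)=4·1; sum ≡ 1  ⇒  -1.
(a,b)_11: α=1, u≡8; β=0, v≡1 (mod 11); (8|11)=-1, (1|11)=+1; sign (−1)^0·-1^0·+1^1 = +1.
Ram(1155, -13) = {2, 3, 5, 13}; no ℚ_2-point on the conic.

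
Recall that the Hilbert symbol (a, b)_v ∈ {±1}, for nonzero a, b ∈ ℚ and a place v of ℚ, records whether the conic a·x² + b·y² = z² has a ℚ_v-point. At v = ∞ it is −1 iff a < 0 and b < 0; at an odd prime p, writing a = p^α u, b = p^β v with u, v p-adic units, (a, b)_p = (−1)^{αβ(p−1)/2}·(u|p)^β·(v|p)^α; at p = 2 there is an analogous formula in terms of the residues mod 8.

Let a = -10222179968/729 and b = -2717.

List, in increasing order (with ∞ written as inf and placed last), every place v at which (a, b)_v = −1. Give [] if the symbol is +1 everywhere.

[7, 13, 17, inf]

(a, b) ≡ (-2618, -2717) mod (ℚ^×)²; places V = {2, 3, 7, 11, 13, 17, 19, ∞}.
(a,b)_∞: sgn(-2618)=−, sgn(-2717)=−, so -1.
(a,b)_17: α=1, u≡8; β=0, v≡3 (mod 17); (8|17)=+1, (3|17)=-1; sign (−1)^0·+1^0·-1^1 = -1.
(a,b)_13: α=2, u≡11; β=1, v≡12 (mod 13); (11|13)=-1, (12|13)=+1; sign (−1)^0·-1^1·+1^2 = -1.
(a,b)_7: α=1, u≡2; β=0, v≡6 (mod 7); (2|7)=+1, (6|7)=-1; sign (−1)^0·+1^0·-1^1 = -1.
(a,b)_3: α=-6, u≡1; β=0, v≡1 (mod 3); (1|3)=+1, (1|3)=+1; sign (−1)^0·+1^0·+1^-6 = +1.
(a,b)_2: α=7, β=0; u≡3, v≡3 (mod 8); ε(u)ε(v)=1·1, αω(v)=7·1, βω(u)=0·1; sum ≡ 0  ⇒  +1.
(a,b)_19: α=2, u≡11; β=1, v≡9 (mod 19); (11|19)=+1, (9|19)=+1; sign (−1)^0·+1^1·+1^2 = +1.
(a,b)_11: α=1, u≡3; β=1, v≡6 (mod 11); (3|11)=+1, (6|11)=-1; sign (−1)^1·+1^1·-1^1 = +1.
(-2618, -2717 / ℚ) ramifies at {7, 13, 17, ∞}: a division algebra.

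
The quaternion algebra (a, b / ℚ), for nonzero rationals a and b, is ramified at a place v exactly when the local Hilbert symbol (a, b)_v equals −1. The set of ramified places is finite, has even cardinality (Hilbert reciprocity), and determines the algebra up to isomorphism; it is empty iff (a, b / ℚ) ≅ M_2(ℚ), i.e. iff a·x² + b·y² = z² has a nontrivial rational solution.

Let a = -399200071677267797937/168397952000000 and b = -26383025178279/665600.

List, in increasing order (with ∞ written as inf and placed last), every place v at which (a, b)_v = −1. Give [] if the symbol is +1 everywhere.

(a, b) ≡ (-546, -6006) mod (ℚ^×)²; places V = {2, 3, 5, 7, 11, 13, 19, 23, 31, 37, ∞}.
(a,b)_3: α=7, u≡1; β=3, v≡2 (mod 3); (1|3)=+1, (2|3)=-1; sign (−1)^1·+1^3·-1^7 = +1.
(a,b)_7: α=3, u≡6; β=5, v≡3 (mod 7); (6|7)=-1, (3|7)=-1; sign (−1)^1·-1^5·-1^3 = -1.
(a,b)_13: α=1, u≡12; β=-1, v≡6 (mod 13); (12|13)=+1, (6|13)=-1; sign (−1)^0·+1^-1·-1^1 = -1.
(a,b)_37: α=-2, u≡25; β=0, v≡26 (mod 37); (25|37)=+1, (26|37)=+1; sign (−1)^0·+1^0·+1^-2 = +1.
(a,b)_11: α=8, u≡9; β=5, v≡1 (mod 11); (9|11)=+1, (1|11)=+1; sign (−1)^0·+1^5·+1^8 = +1.
(a,b)_5: α=-6, u≡1; β=-2, v≡4 (mod 5); (1|5)=+1, (4|5)=+1; sign (−1)^0·+1^-2·+1^-6 = +1.
(a,b)_31: α=-2, u≡3; β=0, v≡18 (mod 31); (3|31)=-1, (18|31)=+1; sign (−1)^0·-1^0·+1^-2 = +1.
(a,b)_19: α=2, u≡11; β=2, v≡1 (mod 19); (11|19)=+1, (1|19)=+1; sign (−1)^0·+1^2·+1^2 = +1.
(a,b)_2: α=-13, β=-11; u≡7, v≡5 (mod 8); ε(u)ε(v)=1·0, αω(v)=-13·1, βω(u)=-11·0; sum ≡ 1  ⇒  -1.
(a,b)_∞: sgn(-546)=−, sgn(-6006)=−, so -1.
(a,b)_23: α=2, u≡18; β=0, v≡19 (mod 23); (18|23)=+1, (19|23)=-1; sign (−1)^0·+1^0·-1^2 = +1.
(-546, -6006 / ℚ) ramifies at {2, 7, 13, ∞}: a division algebra.

[2, 7, 13, inf]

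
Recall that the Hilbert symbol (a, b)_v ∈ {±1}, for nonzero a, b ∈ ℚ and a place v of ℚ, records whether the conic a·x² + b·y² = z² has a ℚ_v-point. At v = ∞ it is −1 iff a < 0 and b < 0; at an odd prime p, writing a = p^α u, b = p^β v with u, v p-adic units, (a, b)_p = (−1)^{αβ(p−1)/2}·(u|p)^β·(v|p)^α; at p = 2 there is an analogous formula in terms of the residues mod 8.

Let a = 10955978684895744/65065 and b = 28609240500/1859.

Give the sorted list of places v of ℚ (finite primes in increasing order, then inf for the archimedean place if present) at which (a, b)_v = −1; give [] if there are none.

Mod squares: a ≡ 13090, b ≡ 53295. Check v ∈ {∞, 2, 3, 5, 7, 11, 13, 17, 19}.
v=7: a=7^-1·(≡4), b=7^0·(≡2) mod 7; (4|7)=+1, (2|7)=+1; (−1)^{-1·0·3}·(+1)^0·(+1)^-1 = +1.
v=5: a=5^-1·(≡3), b=5^3·(≡1) mod 5; (3|5)=-1, (1|5)=+1; (−1)^{-1·3·2}·(-1)^3·(+1)^-1 = -1.
v=3: a=3^20·(≡1), b=3^11·(≡2) mod 3; (1|3)=+1, (2|3)=-1; (−1)^{20·11·1}·(+1)^11·(-1)^20 = +1.
v=∞: 13090 > 0 and 53295 > 0  ⇒  (a,b)_∞ = +1.
v=2: v_2(a)=9, v_2(b)=2; units ≡ 1, 7 (mod 8); ε·ε+αω+βω = 0·1+9·0+2·0 ≡ 0  ⇒  (a,b)_2 = +1.
v=11: a=11^-1·(≡2), b=11^-1·(≡4) mod 11; (2|11)=-1, (4|11)=+1; (−1)^{-1·-1·5}·(-1)^-1·(+1)^-1 = +1.
v=13: a=13^-2·(≡4), b=13^-2·(≡2) mod 13; (4|13)=+1, (2|13)=-1; (−1)^{-2·-2·6}·(+1)^-2·(-1)^-2 = +1.
v=17: a=17^1·(≡6), b=17^1·(≡5) mod 17; (6|17)=-1, (5|17)=-1; (−1)^{1·1·8}·(-1)^1·(-1)^1 = +1.
v=19: a=19^2·(≡2), b=19^1·(≡2) mod 19; (2|19)=-1, (2|19)=-1; (−1)^{2·1·9}·(-1)^1·(-1)^2 = -1.
Ram(13090, 53295) = {5, 19}; no ℚ_5-point on the conic.

[5, 19]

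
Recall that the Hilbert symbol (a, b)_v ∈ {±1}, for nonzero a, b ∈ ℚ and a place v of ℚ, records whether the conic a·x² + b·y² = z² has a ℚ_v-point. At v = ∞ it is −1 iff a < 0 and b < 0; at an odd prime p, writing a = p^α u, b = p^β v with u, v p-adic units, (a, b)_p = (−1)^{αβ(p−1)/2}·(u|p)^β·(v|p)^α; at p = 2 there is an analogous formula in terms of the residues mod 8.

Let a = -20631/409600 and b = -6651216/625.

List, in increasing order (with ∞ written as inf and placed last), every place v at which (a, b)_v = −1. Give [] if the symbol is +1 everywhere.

Mod squares: a ≡ -39, b ≡ -46189. Check v ∈ {∞, 2, 3, 5, 11, 13, 17, 19, 23}.
v=2: v_2(a)=-14, v_2(b)=4; units ≡ 1, 3 (mod 8); ε·ε+αω+βω = 0·1+-14·1+4·0 ≡ 0  ⇒  (a,b)_2 = +1.
v=11: a=11^0·(≡4), b=11^1·(≡4) mod 11; (4|11)=+1, (4|11)=+1; (−1)^{0·1·5}·(+1)^1·(+1)^0 = +1.
v=13: a=13^1·(≡10), b=13^1·(≡9) mod 13; (10|13)=+1, (9|13)=+1; (−1)^{1·1·6}·(+1)^1·(+1)^1 = +1.
v=3: a=3^1·(≡2), b=3^2·(≡2) mod 3; (2|3)=-1, (2|3)=-1; (−1)^{1·2·1}·(-1)^2·(-1)^1 = -1.
v=∞: -39 < 0 and -46189 < 0  ⇒  (a,b)_∞ = -1.
v=19: a=19^0·(≡8), b=19^1·(≡4) mod 19; (8|19)=-1, (4|19)=+1; (−1)^{0·1·9}·(-1)^1·(+1)^0 = -1.
v=17: a=17^0·(≡12), b=17^1·(≡11) mod 17; (12|17)=-1, (11|17)=-1; (−1)^{0·1·8}·(-1)^1·(-1)^0 = -1.
v=23: a=23^2·(≡22), b=23^0·(≡4) mod 23; (22|23)=-1, (4|23)=+1; (−1)^{2·0·11}·(-1)^0·(+1)^2 = +1.
v=5: a=5^-2·(≡1), b=5^-4·(≡4) mod 5; (1|5)=+1, (4|5)=+1; (−1)^{-2·-4·2}·(+1)^-4·(+1)^-2 = +1.
(-39, -46189 / ℚ) ramifies at {3, 17, 19, ∞}: a division algebra.

[3, 17, 19, inf]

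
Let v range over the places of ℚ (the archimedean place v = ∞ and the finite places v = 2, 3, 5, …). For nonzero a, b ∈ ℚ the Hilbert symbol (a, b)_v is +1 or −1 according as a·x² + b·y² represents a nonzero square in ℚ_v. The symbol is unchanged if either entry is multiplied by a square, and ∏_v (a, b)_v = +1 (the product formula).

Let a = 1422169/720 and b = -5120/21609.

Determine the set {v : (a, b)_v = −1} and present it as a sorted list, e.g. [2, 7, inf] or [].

[19, 37]

(a, b) ≡ (24605, -5) mod (ℚ^×)²; places V = {2, 3, 5, 7, 17, 19, 37, ∞}.
(a,b)_7: α=1, u≡1; β=-4, v≡2 (mod 7); (1|7)=+1, (2|7)=+1; sign (−1)^0·+1^-4·+1^1 = +1.
(a,b)_2: α=-4, β=10; u≡5, v≡3 (mod 8); ε(u)ε(v)=0·1, αω(v)=-4·1, βω(u)=10·1; sum ≡ 0  ⇒  +1.
(a,b)_∞: sgn(24605)=+, sgn(-5)=−, so +1.
(a,b)_3: α=-2, u≡2; β=-2, v≡1 (mod 3); (2|3)=-1, (1|3)=+1; sign (−1)^0·-1^-2·+1^-2 = +1.
(a,b)_19: α=1, u≡14; β=0, v≡8 (mod 19); (14|19)=-1, (8|19)=-1; sign (−1)^0·-1^0·-1^1 = -1.
(a,b)_17: α=2, u≡7; β=0, v≡7 (mod 17); (7|17)=-1, (7|17)=-1; sign (−1)^0·-1^0·-1^2 = +1.
(a,b)_5: α=-1, u≡1; β=1, v≡4 (mod 5); (1|5)=+1, (4|5)=+1; sign (−1)^0·+1^1·+1^-1 = +1.
(a,b)_37: α=1, u≡4; β=0, v≡23 (mod 37); (4|37)=+1, (23|37)=-1; sign (−1)^0·+1^0·-1^1 = -1.
(24605, -5 / ℚ) ramifies at {19, 37}: a division algebra.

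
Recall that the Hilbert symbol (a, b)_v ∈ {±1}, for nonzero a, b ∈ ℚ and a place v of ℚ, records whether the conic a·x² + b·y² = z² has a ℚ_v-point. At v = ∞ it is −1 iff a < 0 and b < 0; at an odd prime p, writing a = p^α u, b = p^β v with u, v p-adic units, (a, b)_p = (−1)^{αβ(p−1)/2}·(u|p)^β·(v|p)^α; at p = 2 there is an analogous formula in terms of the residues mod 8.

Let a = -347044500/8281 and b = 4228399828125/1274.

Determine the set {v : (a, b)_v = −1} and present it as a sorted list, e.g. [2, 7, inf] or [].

[2, 11, 19, 29]

Mod squares: a ≡ -42845, b ≡ 6461026. Check v ∈ {∞, 2, 3, 5, 7, 11, 13, 19, 29, 41}.
v=29: a=29^0·(≡15), b=29^1·(≡5) mod 29; (15|29)=-1, (5|29)=+1; (−1)^{0·1·14}·(-1)^1·(+1)^0 = -1.
v=∞: -42845 < 0 and 6461026 > 0  ⇒  (a,b)_∞ = +1.
v=3: a=3^4·(≡1), b=3^2·(≡1) mod 3; (1|3)=+1, (1|3)=+1; (−1)^{4·2·1}·(+1)^2·(+1)^4 = +1.
v=41: a=41^1·(≡9), b=41^1·(≡4) mod 41; (9|41)=+1, (4|41)=+1; (−1)^{1·1·20}·(+1)^1·(+1)^1 = +1.
v=19: a=19^1·(≡7), b=19^1·(≡9) mod 19; (7|19)=+1, (9|19)=+1; (−1)^{1·1·9}·(+1)^1·(+1)^1 = -1.
v=7: a=7^-2·(≡2), b=7^-2·(≡5) mod 7; (2|7)=+1, (5|7)=-1; (−1)^{-2·-2·3}·(+1)^-2·(-1)^-2 = +1.
v=2: v_2(a)=2, v_2(b)=-1; units ≡ 3, 1 (mod 8); ε·ε+αω+βω = 1·0+2·0+-1·1 ≡ 1  ⇒  (a,b)_2 = -1.
v=5: a=5^3·(≡4), b=5^6·(≡1) mod 5; (4|5)=+1, (1|5)=+1; (−1)^{3·6·2}·(+1)^6·(+1)^3 = +1.
v=13: a=13^-2·(≡12), b=13^-1·(≡10) mod 13; (12|13)=+1, (10|13)=+1; (−1)^{-2·-1·6}·(+1)^-1·(+1)^-2 = +1.
v=11: a=11^1·(≡2), b=11^3·(≡7) mod 11; (2|11)=-1, (7|11)=-1; (−1)^{1·3·5}·(-1)^3·(-1)^1 = -1.
|Ram(-42845, 6461026)| = 4, even; anisotropic at {2, 11, 19, 29}.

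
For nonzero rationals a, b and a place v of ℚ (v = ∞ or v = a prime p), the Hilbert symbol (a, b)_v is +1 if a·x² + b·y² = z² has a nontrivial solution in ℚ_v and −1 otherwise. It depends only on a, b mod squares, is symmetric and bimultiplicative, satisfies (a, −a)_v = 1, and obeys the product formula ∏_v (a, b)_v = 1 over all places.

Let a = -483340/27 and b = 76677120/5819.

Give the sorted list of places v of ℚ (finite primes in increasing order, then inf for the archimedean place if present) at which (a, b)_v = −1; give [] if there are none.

(a, b) ≡ (-2145, 1430) mod (ℚ^×)²; places V = {2, 3, 5, 11, 13, 23, ∞}.
(a,b)_∞: sgn(-2145)=−, sgn(1430)=+, so +1.
(a,b)_13: α=3, u≡1; β=1, v≡11 (mod 13); (1|13)=+1, (11|13)=-1; sign (−1)^0·+1^1·-1^3 = -1.
(a,b)_2: α=2, β=17; u≡7, v≡3 (mod 8); ε(u)ε(v)=1·1, αω(v)=2·1, βω(u)=17·0; sum ≡ 1  ⇒  -1.
(a,b)_5: α=1, u≡1; β=1, v≡1 (mod 5); (1|5)=+1, (1|5)=+1; sign (−1)^0·+1^1·+1^1 = +1.
(a,b)_3: α=-3, u≡2; β=2, v≡2 (mod 3); (2|3)=-1, (2|3)=-1; sign (−1)^0·-1^2·-1^-3 = -1.
(a,b)_23: α=0, u≡7; β=-2, v≡8 (mod 23); (7|23)=-1, (8|23)=+1; sign (−1)^0·-1^-2·+1^0 = +1.
(a,b)_11: α=1, u≡1; β=-1, v≡3 (mod 11); (1|11)=+1, (3|11)=+1; sign (−1)^1·+1^-1·+1^1 = -1.
|Ram(-2145, 1430)| = 4, even; anisotropic at {2, 3, 11, 13}.

[2, 3, 11, 13]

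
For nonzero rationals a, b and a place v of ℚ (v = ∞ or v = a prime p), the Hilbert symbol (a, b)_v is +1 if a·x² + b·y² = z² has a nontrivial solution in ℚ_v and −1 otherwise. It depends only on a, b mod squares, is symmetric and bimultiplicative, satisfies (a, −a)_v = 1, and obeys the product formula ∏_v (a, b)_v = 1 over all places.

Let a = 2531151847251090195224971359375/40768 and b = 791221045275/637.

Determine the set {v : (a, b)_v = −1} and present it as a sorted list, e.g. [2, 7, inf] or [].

[2, 37, 41, 47]

(a, b) ≡ (2102451, 33392983) mod (ℚ^×)²; places V = {2, 3, 5, 7, 13, 31, 37, 41, 43, 47, ∞}.
(a,b)_37: α=5, u≡33; β=2, v≡15 (mod 37); (33|37)=+1, (15|37)=-1; sign (−1)^0·+1^2·-1^5 = -1.
(a,b)_41: α=2, u≡6; β=1, v≡25 (mod 41); (6|41)=-1, (25|41)=+1; sign (−1)^0·-1^1·+1^2 = -1.
(a,b)_47: α=3, u≡27; β=1, v≡4 (mod 47); (27|47)=+1, (4|47)=+1; sign (−1)^1·+1^1·+1^3 = -1.
(a,b)_13: α=-1, u≡8; β=-1, v≡5 (mod 13); (8|13)=-1, (5|13)=-1; sign (−1)^0·-1^-1·-1^-1 = +1.
(a,b)_2: α=-6, β=0; u≡3, v≡7 (mod 8); ε(u)ε(v)=1·1, αω(v)=-6·0, βω(u)=0·1; sum ≡ 1  ⇒  -1.
(a,b)_7: α=-2, u≡1; β=-2, v≡4 (mod 7); (1|7)=+1, (4|7)=+1; sign (−1)^0·+1^-2·+1^-2 = +1.
(a,b)_43: α=2, u≡31; β=1, v≡23 (mod 43); (31|43)=+1, (23|43)=+1; sign (−1)^0·+1^1·+1^2 = +1.
(a,b)_31: α=3, u≡27; β=1, v≡19 (mod 31); (27|31)=-1, (19|31)=+1; sign (−1)^1·-1^1·+1^3 = +1.
(a,b)_∞: sgn(2102451)=+, sgn(33392983)=+, so +1.
(a,b)_3: α=5, u≡2; β=2, v≡1 (mod 3); (2|3)=-1, (1|3)=+1; sign (−1)^0·-1^2·+1^5 = +1.
(a,b)_5: α=6, u≡4; β=2, v≡3 (mod 5); (4|5)=+1, (3|5)=-1; sign (−1)^0·+1^2·-1^6 = +1.
(2102451, 33392983 / ℚ) ramifies at {2, 37, 41, 47}: a division algebra.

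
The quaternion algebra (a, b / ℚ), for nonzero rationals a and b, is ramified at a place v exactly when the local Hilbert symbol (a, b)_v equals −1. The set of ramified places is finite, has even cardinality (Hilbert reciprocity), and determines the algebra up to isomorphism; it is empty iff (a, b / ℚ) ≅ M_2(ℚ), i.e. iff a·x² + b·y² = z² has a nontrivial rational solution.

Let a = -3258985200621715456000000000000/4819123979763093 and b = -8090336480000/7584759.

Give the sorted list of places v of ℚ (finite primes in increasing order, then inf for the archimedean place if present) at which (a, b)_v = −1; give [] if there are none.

[2, 3, 23, 29, 41, inf]

(a, b) ≡ (-15457, -1066533) mod (ℚ^×)²; places V = {2, 3, 5, 7, 11, 13, 23, 29, 41, 43, ∞}.
(a,b)_41: α=3, u≡40; β=1, v≡22 (mod 41); (40|41)=+1, (22|41)=-1; sign (−1)^0·+1^1·-1^3 = -1.
(a,b)_11: α=-2, u≡4; β=0, v≡1 (mod 11); (4|11)=+1, (1|11)=+1; sign (−1)^0·+1^0·+1^-2 = +1.
(a,b)_23: α=0, u≡11; β=1, v≡22 (mod 23); (11|23)=-1, (22|23)=-1; sign (−1)^0·-1^1·-1^0 = -1.
(a,b)_13: α=-1, u≡8; β=-1, v≡6 (mod 13); (8|13)=-1, (6|13)=-1; sign (−1)^0·-1^-1·-1^-1 = +1.
(a,b)_2: α=32, β=8; u≡7, v≡3 (mod 8); ε(u)ε(v)=1·1, αω(v)=32·1, βω(u)=8·0; sum ≡ 1  ⇒  -1.
(a,b)_5: α=12, u≡3; β=4, v≡3 (mod 5); (3|5)=-1, (3|5)=-1; sign (−1)^0·-1^4·-1^12 = +1.
(a,b)_43: α=2, u≡35; β=2, v≡12 (mod 43); (35|43)=+1, (12|43)=-1; sign (−1)^0·+1^2·-1^2 = +1.
(a,b)_29: α=3, u≡17; β=1, v≡25 (mod 29); (17|29)=-1, (25|29)=+1; sign (−1)^0·-1^1·+1^3 = -1.
(a,b)_∞: sgn(-15457)=−, sgn(-1066533)=−, so -1.
(a,b)_7: α=-8, u≡5; β=-4, v≡1 (mod 7); (5|7)=-1, (1|7)=+1; sign (−1)^0·-1^-4·+1^-8 = +1.
(a,b)_3: α=-12, u≡2; β=-5, v≡1 (mod 3); (2|3)=-1, (1|3)=+1; sign (−1)^0·-1^-5·+1^-12 = -1.
|Ram(-15457, -1066533)| = 6, even; anisotropic at {2, 3, 23, 29, 41, ∞}.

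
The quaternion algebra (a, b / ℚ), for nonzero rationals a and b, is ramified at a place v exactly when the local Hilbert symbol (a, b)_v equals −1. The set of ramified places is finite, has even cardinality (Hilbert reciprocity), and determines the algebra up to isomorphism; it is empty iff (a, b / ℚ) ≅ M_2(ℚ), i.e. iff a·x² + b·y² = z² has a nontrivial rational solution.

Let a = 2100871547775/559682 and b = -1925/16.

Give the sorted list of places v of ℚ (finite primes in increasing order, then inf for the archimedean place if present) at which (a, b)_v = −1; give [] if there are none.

[7, 29]

(a, b) ≡ (5278, -77) mod (ℚ^×)²; places V = {2, 3, 5, 7, 11, 13, 19, 23, 29, ∞}.
(a,b)_2: α=-1, β=-4; u≡7, v≡3 (mod 8); ε(u)ε(v)=1·1, αω(v)=-1·1, βω(u)=-4·0; sum ≡ 0  ⇒  +1.
(a,b)_13: α=1, u≡3; β=0, v≡4 (mod 13); (3|13)=+1, (4|13)=+1; sign (−1)^0·+1^0·+1^1 = +1.
(a,b)_∞: sgn(5278)=+, sgn(-77)=−, so +1.
(a,b)_23: α=-4, u≡7; β=0, v≡22 (mod 23); (7|23)=-1, (22|23)=-1; sign (−1)^0·-1^0·-1^-4 = +1.
(a,b)_19: α=2, u≡18; β=0, v≡2 (mod 19); (18|19)=-1, (2|19)=-1; sign (−1)^0·-1^0·-1^2 = +1.
(a,b)_29: α=1, u≡12; β=0, v≡12 (mod 29); (12|29)=-1, (12|29)=-1; sign (−1)^0·-1^0·-1^1 = -1.
(a,b)_7: α=1, u≡6; β=1, v≡6 (mod 7); (6|7)=-1, (6|7)=-1; sign (−1)^1·-1^1·-1^1 = -1.
(a,b)_11: α=2, u≡9; β=1, v≡9 (mod 11); (9|11)=+1, (9|11)=+1; sign (−1)^0·+1^1·+1^2 = +1.
(a,b)_5: α=2, u≡3; β=2, v≡3 (mod 5); (3|5)=-1, (3|5)=-1; sign (−1)^0·-1^2·-1^2 = +1.
(a,b)_3: α=6, u≡1; β=0, v≡1 (mod 3); (1|3)=+1, (1|3)=+1; sign (−1)^0·+1^0·+1^6 = +1.
(5278, -77 / ℚ) ramifies at {7, 29}: a division algebra.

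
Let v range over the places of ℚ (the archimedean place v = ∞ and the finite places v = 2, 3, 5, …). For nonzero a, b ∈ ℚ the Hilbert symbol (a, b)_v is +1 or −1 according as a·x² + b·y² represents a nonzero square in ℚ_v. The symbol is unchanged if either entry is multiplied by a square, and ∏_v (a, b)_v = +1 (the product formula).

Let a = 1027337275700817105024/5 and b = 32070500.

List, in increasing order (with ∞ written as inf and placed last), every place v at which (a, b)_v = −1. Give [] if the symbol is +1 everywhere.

(a, b) ≡ (35530, 6545) mod (ℚ^×)²; places V = {2, 3, 5, 7, 11, 13, 17, 19, ∞}.
(a,b)_5: α=-1, u≡4; β=3, v≡4 (mod 5); (4|5)=+1, (4|5)=+1; sign (−1)^0·+1^3·+1^-1 = +1.
(a,b)_13: α=2, u≡12; β=0, v≡7 (mod 13); (12|13)=+1, (7|13)=-1; sign (−1)^0·+1^0·-1^2 = +1.
(a,b)_∞: sgn(35530)=+, sgn(6545)=+, so +1.
(a,b)_2: α=7, β=2; u≡5, v≡1 (mod 8); ε(u)ε(v)=0·0, αω(v)=7·0, βω(u)=2·1; sum ≡ 0  ⇒  +1.
(a,b)_11: α=3, u≡6; β=1, v≡5 (mod 11); (6|11)=-1, (5|11)=+1; sign (−1)^1·-1^1·+1^3 = +1.
(a,b)_7: α=6, u≡5; β=3, v≡1 (mod 7); (5|7)=-1, (1|7)=+1; sign (−1)^0·-1^3·+1^6 = -1.
(a,b)_3: α=2, u≡1; β=0, v≡2 (mod 3); (1|3)=+1, (2|3)=-1; sign (−1)^0·+1^0·-1^2 = +1.
(a,b)_17: α=3, u≡16; β=1, v≡10 (mod 17); (16|17)=+1, (10|17)=-1; sign (−1)^0·+1^1·-1^3 = -1.
(a,b)_19: α=3, u≡8; β=0, v≡1 (mod 19); (8|19)=-1, (1|19)=+1; sign (−1)^0·-1^0·+1^3 = +1.
|Ram(35530, 6545)| = 2, even; anisotropic at {7, 17}.

[7, 17]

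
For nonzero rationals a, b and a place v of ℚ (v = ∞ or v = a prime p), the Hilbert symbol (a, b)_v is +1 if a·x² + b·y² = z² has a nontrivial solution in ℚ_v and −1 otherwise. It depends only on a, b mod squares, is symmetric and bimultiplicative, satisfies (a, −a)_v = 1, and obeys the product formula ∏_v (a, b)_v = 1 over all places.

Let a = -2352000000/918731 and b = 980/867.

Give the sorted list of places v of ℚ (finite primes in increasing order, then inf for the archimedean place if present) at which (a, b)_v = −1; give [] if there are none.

(a, b) ≡ (-33, 15) mod (ℚ^×)²; places V = {2, 3, 5, 7, 11, 17, ∞}.
(a,b)_5: α=6, u≡2; β=1, v≡3 (mod 5); (2|5)=-1, (3|5)=-1; sign (−1)^0·-1^1·-1^6 = -1.
(a,b)_∞: sgn(-33)=−, sgn(15)=+, so +1.
(a,b)_7: α=2, u≡4; β=2, v≡1 (mod 7); (4|7)=+1, (1|7)=+1; sign (−1)^0·+1^2·+1^2 = +1.
(a,b)_11: α=-1, u≡10; β=0, v≡5 (mod 11); (10|11)=-1, (5|11)=+1; sign (−1)^0·-1^0·+1^-1 = +1.
(a,b)_3: α=1, u≡1; β=-1, v≡2 (mod 3); (1|3)=+1, (2|3)=-1; sign (−1)^1·+1^-1·-1^1 = +1.
(a,b)_17: α=-4, u≡9; β=-2, v≡15 (mod 17); (9|17)=+1, (15|17)=+1; sign (−1)^0·+1^-2·+1^-4 = +1.
(a,b)_2: α=10, β=2; u≡7, v≡7 (mod 8); ε(u)ε(v)=1·1, αω(v)=10·0, βω(u)=2·0; sum ≡ 1  ⇒  -1.
Ram(-33, 15) = {2, 5}; no ℚ_2-point on the conic.

[2, 5]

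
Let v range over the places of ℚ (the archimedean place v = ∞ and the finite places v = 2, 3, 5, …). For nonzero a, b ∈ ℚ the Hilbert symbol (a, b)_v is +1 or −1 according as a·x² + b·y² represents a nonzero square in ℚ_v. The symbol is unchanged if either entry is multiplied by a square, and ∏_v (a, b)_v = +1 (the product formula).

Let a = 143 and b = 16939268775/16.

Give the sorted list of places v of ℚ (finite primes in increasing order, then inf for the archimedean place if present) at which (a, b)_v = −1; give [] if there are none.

(a, b) ≡ (143, 8365071) mod (ℚ^×)²; places V = {2, 3, 5, 11, 13, 17, 31, 37, ∞}.
(a,b)_13: α=1, u≡11; β=1, v≡7 (mod 13); (11|13)=-1, (7|13)=-1; sign (−1)^0·-1^1·-1^1 = +1.
(a,b)_∞: sgn(143)=+, sgn(8365071)=+, so +1.
(a,b)_17: α=0, u≡7; β=1, v≡4 (mod 17); (7|17)=-1, (4|17)=+1; sign (−1)^0·-1^1·+1^0 = -1.
(a,b)_11: α=1, u≡2; β=1, v≡4 (mod 11); (2|11)=-1, (4|11)=+1; sign (−1)^1·-1^1·+1^1 = +1.
(a,b)_31: α=0, u≡19; β=1, v≡30 (mod 31); (19|31)=+1, (30|31)=-1; sign (−1)^0·+1^1·-1^0 = +1.
(a,b)_3: α=0, u≡2; β=5, v≡1 (mod 3); (2|3)=-1, (1|3)=+1; sign (−1)^0·-1^5·+1^0 = -1.
(a,b)_2: α=0, β=-4; u≡7, v≡7 (mod 8); ε(u)ε(v)=1·1, αω(v)=0·0, βω(u)=-4·0; sum ≡ 1  ⇒  -1.
(a,b)_37: α=0, u≡32; β=1, v≡15 (mod 37); (32|37)=-1, (15|37)=-1; sign (−1)^0·-1^1·-1^0 = -1.
(a,b)_5: α=0, u≡3; β=2, v≡1 (mod 5); (3|5)=-1, (1|5)=+1; sign (−1)^0·-1^2·+1^0 = +1.
(143, 8365071 / ℚ) ramifies at {2, 3, 17, 37}: a division algebra.

[2, 3, 17, 37]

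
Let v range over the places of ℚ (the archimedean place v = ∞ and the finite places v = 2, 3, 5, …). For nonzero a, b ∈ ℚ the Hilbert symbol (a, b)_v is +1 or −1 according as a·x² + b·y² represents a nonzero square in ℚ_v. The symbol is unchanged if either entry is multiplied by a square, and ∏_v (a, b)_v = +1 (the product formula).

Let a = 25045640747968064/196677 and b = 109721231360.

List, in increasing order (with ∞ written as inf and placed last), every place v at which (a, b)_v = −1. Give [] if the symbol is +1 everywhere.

Mod squares: a ≡ 47957, b ≡ 92690. Check v ∈ {∞, 2, 3, 5, 7, 13, 17, 23, 31, 41}.
v=41: a=41^-2·(≡38), b=41^0·(≡6) mod 41; (38|41)=-1, (6|41)=-1; (−1)^{-2·0·20}·(-1)^0·(-1)^-2 = +1.
v=23: a=23^2·(≡18), b=23^1·(≡15) mod 23; (18|23)=+1, (15|23)=-1; (−1)^{2·1·11}·(+1)^1·(-1)^2 = +1.
v=31: a=31^1·(≡9), b=31^1·(≡2) mod 31; (9|31)=+1, (2|31)=+1; (−1)^{1·1·15}·(+1)^1·(+1)^1 = -1.
v=2: v_2(a)=6, v_2(b)=13; units ≡ 5, 1 (mod 8); ε·ε+αω+βω = 0·0+6·0+13·1 ≡ 1  ⇒  (a,b)_2 = -1.
v=17: a=17^5·(≡15), b=17^2·(≡11) mod 17; (15|17)=+1, (11|17)=-1; (−1)^{5·2·8}·(+1)^2·(-1)^5 = -1.
v=13: a=13^-1·(≡12), b=13^1·(≡5) mod 13; (12|13)=+1, (5|13)=-1; (−1)^{-1·1·6}·(+1)^1·(-1)^-1 = -1.
v=3: a=3^-2·(≡2), b=3^0·(≡2) mod 3; (2|3)=-1, (2|3)=-1; (−1)^{-2·0·1}·(-1)^0·(-1)^-2 = +1.
v=5: a=5^0·(≡2), b=5^1·(≡2) mod 5; (2|5)=-1, (2|5)=-1; (−1)^{0·1·2}·(-1)^1·(-1)^0 = -1.
v=∞: 47957 > 0 and 92690 > 0  ⇒  (a,b)_∞ = +1.
v=7: a=7^5·(≡5), b=7^0·(≡6) mod 7; (5|7)=-1, (6|7)=-1; (−1)^{5·0·3}·(-1)^0·(-1)^5 = -1.
(47957, 92690 / ℚ) ramifies at {2, 5, 7, 13, 17, 31}: a division algebra.

[2, 5, 7, 13, 17, 31]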